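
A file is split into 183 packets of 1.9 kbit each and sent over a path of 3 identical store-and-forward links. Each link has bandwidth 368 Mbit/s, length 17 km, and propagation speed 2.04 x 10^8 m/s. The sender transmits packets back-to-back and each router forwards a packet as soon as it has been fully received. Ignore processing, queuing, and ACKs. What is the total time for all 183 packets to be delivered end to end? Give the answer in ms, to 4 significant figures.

1.205 ms

Per-hop transmission t_tx = L/R = 1900/368000000 = 0.00516304 ms.
Per-hop propagation t_prop = 17000/204000000 = 0.0833333 ms.
Pipeline fill: first packet needs 3·t_tx to clear all hops; remaining 182 packets each add one t_tx.
Total = (3+183-1)·t_tx + 3·t_prop = 185·0.00516304 + 3·0.0833333 = 1.205 ms.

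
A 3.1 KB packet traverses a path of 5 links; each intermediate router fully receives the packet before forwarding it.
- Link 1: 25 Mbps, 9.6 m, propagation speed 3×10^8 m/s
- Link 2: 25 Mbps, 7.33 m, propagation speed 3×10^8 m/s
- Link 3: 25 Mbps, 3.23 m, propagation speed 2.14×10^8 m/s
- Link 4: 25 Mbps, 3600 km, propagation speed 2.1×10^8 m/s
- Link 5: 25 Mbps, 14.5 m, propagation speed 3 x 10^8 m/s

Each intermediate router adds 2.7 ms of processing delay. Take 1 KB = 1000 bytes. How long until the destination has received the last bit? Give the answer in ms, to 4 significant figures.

L = 24800 bits.
Transmission delay per hop = L/R = 24800/25000000 = 0.992 ms; 5 hops → 4.96 ms.
Propagation delays (d/s per hop): 3.2e-05, 2.44333e-05, 1.50935e-05, 17.1429, 4.83333e-05 ms; sum = 17.143 ms.
Processing at 4 router(s): 4 × 2.7 ms = 10.8 ms.
End-to-end = 32.90 ms.

32.90 ms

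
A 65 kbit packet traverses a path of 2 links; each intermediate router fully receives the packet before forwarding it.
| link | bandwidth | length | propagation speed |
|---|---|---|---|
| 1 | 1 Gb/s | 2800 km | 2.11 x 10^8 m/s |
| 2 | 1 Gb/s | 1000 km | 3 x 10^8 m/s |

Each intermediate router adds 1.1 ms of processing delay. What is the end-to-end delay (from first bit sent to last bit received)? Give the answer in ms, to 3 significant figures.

L = 65000 bits.
Transmission delay per hop = L/R = 65000/1000000000 = 0.065 ms; 2 hops → 0.13 ms.
Propagation delays (d/s per hop): 13.2701, 3.33333 ms; sum = 16.6035 ms.
Processing at 1 router(s): 1 × 1.1 ms = 1.1 ms.
End-to-end = 17.8 ms.

17.8 ms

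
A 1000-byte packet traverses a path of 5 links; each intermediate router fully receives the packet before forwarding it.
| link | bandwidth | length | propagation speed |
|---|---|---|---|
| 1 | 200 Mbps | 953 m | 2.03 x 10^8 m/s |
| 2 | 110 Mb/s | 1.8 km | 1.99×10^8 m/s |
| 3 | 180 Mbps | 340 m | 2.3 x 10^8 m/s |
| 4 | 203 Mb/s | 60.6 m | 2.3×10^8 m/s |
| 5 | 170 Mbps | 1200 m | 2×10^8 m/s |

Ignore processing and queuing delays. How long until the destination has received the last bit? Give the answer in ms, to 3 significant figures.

0.265 ms

L = 1000 × 8 = 8000 bits.
Transmission delays (L/R per hop): 0.04, 0.0727273, 0.0444444, 0.0394089, 0.0470588 ms; sum = 0.243639 ms.
Propagation delays (d/s per hop): 0.00469458, 0.00904523, 0.00147826, 0.000263478, 0.006 ms; sum = 0.0214815 ms.
End-to-end = 0.265 ms.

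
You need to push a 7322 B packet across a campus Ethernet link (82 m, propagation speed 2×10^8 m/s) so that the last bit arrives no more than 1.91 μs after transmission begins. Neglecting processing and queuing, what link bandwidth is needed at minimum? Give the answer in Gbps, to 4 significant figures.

L = 58576 bits.
Propagation delay = 82 / 200000000 = 0.41 μs.
Transmission budget = 1.91 − 0.41 = 1.5 μs.
R ≥ L / t_tx = 58576 bits / 1.5e-06 s = 39.05 Gbps.

39.05 Gbps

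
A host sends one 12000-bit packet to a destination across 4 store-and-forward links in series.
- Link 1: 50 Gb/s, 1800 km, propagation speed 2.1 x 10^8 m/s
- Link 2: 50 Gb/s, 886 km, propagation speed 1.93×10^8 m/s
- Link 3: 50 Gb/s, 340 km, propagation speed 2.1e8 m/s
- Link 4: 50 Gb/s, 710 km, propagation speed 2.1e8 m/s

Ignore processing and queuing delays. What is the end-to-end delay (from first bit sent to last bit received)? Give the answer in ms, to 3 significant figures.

Transmission delay per hop = L/R = 12000/50000000000 = 0.00024 ms; 4 hops → 0.00096 ms.
Propagation delays (d/s per hop): 8.57143, 4.59067, 1.61905, 3.38095 ms; sum = 18.1621 ms.
End-to-end = 18.2 ms.

18.2 ms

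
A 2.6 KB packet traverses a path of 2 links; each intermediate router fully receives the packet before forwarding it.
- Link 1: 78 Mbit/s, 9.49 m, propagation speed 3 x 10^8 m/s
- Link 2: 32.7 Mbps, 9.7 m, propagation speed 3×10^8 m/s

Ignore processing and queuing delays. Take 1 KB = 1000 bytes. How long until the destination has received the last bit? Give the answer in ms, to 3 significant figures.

L = 20800 bits.
Transmission delays (L/R per hop): 0.266667, 0.636086 ms; sum = 0.902752 ms.
Propagation delays (d/s per hop): 3.16333e-05, 3.23333e-05 ms; sum = 6.39667e-05 ms.
End-to-end = 0.903 ms.

0.903 ms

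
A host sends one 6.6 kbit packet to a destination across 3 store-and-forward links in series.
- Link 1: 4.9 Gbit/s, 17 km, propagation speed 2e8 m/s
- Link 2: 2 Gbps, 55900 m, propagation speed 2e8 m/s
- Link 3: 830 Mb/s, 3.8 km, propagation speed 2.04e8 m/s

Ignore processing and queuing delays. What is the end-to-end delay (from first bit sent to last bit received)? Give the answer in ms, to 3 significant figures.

0.396 ms

L = 6600 bits.
Transmission delays (L/R per hop): 0.00134694, 0.0033, 0.00795181 ms; sum = 0.0125987 ms.
Propagation delays (d/s per hop): 0.085, 0.2795, 0.0186275 ms; sum = 0.383127 ms.
End-to-end = 0.396 ms.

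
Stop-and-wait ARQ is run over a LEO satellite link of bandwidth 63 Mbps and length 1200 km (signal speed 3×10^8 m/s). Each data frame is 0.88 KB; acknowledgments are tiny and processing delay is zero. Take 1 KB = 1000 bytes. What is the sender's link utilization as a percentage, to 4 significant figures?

1.378 %

t_tx = L/R = 7040/63000000 = 0.000111746 s.
t_prop = 1200000/300000000 = 0.004 s; RTT = 0.008 s.
Cycle = t_tx + RTT = 0.00811175 s.
Utilization = t_tx / cycle = 0.000111746/0.00811175 = 1.378 %.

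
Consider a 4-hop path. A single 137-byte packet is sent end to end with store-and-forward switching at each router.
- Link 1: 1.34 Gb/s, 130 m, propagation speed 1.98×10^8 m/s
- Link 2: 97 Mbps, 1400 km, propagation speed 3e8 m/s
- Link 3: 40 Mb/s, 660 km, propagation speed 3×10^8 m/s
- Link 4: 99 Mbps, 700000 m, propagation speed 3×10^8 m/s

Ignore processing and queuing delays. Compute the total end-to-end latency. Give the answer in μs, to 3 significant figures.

9250 μs

L = 137 × 8 = 1096 bits.
Transmission delays (L/R per hop): 0.81791, 11.299, 27.4, 11.0707 μs; sum = 50.5876 μs.
Propagation delays (d/s per hop): 0.656566, 4666.67, 2200, 2333.33 μs; sum = 9200.66 μs.
End-to-end = 9250 μs.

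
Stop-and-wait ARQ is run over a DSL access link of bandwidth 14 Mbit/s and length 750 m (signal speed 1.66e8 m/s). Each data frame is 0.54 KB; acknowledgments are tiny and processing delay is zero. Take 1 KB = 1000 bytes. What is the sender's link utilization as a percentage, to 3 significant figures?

97.2 %

t_tx = L/R = 4320/14000000 = 0.000308571 s.
t_prop = 750/166000000 = 4.51807e-06 s; RTT = 9.03614e-06 s.
Cycle = t_tx + RTT = 0.000317608 s.
Utilization = t_tx / cycle = 0.000308571/0.000317608 = 97.2 %.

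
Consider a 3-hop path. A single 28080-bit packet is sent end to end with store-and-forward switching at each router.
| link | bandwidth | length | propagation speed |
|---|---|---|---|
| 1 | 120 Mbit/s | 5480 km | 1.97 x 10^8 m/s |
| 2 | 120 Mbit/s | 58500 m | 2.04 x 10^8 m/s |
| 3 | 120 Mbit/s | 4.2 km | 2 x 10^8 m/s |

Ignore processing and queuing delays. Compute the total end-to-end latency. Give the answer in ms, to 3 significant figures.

Transmission delay per hop = L/R = 28080/120000000 = 0.234 ms; 3 hops → 0.702 ms.
Propagation delays (d/s per hop): 27.8173, 0.286765, 0.021 ms; sum = 28.125 ms.
End-to-end = 28.8 ms.

28.8 ms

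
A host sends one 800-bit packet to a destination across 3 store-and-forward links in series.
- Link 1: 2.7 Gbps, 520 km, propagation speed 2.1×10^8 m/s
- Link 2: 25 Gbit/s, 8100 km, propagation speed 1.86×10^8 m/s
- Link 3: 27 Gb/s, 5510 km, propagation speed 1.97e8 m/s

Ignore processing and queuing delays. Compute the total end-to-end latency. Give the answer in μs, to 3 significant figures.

Transmission delays (L/R per hop): 0.296296, 0.032, 0.0296296 μs; sum = 0.357926 μs.
Propagation delays (d/s per hop): 2476.19, 43548.4, 27969.5 μs; sum = 73994.1 μs.
End-to-end = 74000 μs.

74000 μs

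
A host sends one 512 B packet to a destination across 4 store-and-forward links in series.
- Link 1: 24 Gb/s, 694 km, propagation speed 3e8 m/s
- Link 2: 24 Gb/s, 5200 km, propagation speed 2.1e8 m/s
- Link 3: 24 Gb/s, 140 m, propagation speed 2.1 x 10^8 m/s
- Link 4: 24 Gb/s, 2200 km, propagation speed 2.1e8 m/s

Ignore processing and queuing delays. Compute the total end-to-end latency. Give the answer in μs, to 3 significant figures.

L = 512 × 8 = 4096 bits.
Transmission delay per hop = L/R = 4096/24000000000 = 0.170667 μs; 4 hops → 0.682667 μs.
Propagation delays (d/s per hop): 2313.33, 24761.9, 0.666667, 10476.2 μs; sum = 37552.1 μs.
End-to-end = 37600 μs.

37600 μs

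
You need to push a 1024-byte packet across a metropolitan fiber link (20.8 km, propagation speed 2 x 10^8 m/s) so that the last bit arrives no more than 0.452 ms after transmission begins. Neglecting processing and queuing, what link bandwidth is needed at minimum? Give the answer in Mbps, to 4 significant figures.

L = 8192 bits.
Propagation delay = 20800 / 200000000 = 0.104 ms.
Transmission budget = 0.452 − 0.104 = 0.348 ms.
R ≥ L / t_tx = 8192 bits / 0.000348 s = 23.54 Mbps.

23.54 Mbps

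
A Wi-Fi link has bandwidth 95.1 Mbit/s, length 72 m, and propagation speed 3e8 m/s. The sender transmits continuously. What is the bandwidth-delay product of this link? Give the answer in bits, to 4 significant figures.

22.82 bits

Propagation delay = 72 / 300000000 = 2.4e-07 s.
BDP = R × t_prop = 95100000 × 2.4e-07 = 22.824 bits.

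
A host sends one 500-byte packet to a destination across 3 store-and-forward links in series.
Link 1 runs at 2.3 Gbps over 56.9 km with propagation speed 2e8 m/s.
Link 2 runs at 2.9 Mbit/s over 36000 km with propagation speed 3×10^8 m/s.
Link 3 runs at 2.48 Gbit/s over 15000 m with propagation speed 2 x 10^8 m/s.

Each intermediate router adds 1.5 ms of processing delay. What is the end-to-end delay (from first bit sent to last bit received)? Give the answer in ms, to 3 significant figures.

125 ms

L = 500 × 8 = 4000 bits.
Transmission delays (L/R per hop): 0.00173913, 1.37931, 0.0016129 ms; sum = 1.38266 ms.
Propagation delays (d/s per hop): 0.2845, 120, 0.075 ms; sum = 120.36 ms.
Processing at 2 router(s): 2 × 1.5 ms = 3 ms.
End-to-end = 125 ms.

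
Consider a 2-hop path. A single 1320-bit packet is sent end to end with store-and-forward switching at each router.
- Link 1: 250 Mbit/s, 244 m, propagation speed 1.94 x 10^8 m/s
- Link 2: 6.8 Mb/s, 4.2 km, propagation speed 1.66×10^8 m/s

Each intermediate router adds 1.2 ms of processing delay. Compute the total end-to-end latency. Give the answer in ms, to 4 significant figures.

Transmission delays (L/R per hop): 0.00528, 0.194118 ms; sum = 0.199398 ms.
Propagation delays (d/s per hop): 0.00125773, 0.0253012 ms; sum = 0.0265589 ms.
Processing at 1 router(s): 1 × 1.2 ms = 1.2 ms.
End-to-end = 1.426 ms.

1.426 ms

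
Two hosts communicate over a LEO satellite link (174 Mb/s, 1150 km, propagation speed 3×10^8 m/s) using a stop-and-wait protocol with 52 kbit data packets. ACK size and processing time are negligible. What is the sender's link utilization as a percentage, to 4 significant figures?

t_tx = L/R = 52000/174000000 = 0.000298851 s.
t_prop = 1150000/300000000 = 0.00383333 s; RTT = 0.00766667 s.
Cycle = t_tx + RTT = 0.00796552 s.
Utilization = t_tx / cycle = 0.000298851/0.00796552 = 3.752 %.

3.752 %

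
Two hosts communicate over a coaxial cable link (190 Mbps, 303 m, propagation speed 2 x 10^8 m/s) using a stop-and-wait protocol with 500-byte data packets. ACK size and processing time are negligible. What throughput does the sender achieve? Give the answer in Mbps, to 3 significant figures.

t_tx = L/R = 4000/190000000 = 2.10526e-05 s.
t_prop = 303/200000000 = 1.515e-06 s; RTT = 3.03e-06 s.
Cycle = t_tx + RTT = 2.40826e-05 s.
Throughput = L / cycle = 4000 / 2.40826e-05 = 166 Mbps.

166 Mbps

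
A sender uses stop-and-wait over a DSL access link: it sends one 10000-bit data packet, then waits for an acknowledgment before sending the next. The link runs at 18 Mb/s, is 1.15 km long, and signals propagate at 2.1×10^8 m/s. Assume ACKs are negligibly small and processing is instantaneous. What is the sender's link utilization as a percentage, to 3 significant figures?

t_tx = L/R = 10000/18000000 = 0.000555556 s.
t_prop = 1150/210000000 = 5.47619e-06 s; RTT = 1.09524e-05 s.
Cycle = t_tx + RTT = 0.000566508 s.
Utilization = t_tx / cycle = 0.000555556/0.000566508 = 98.1 %.

98.1 %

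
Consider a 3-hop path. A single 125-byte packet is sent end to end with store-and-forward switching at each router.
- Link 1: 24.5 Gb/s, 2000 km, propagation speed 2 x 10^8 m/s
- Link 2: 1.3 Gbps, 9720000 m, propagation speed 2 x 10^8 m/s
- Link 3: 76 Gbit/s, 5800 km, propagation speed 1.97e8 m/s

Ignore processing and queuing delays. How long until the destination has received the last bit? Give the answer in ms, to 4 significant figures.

88.04 ms

L = 125 × 8 = 1000 bits.
Transmission delays (L/R per hop): 4.08163e-05, 0.000769231, 1.31579e-05 ms; sum = 0.000823205 ms.
Propagation delays (d/s per hop): 10, 48.6, 29.4416 ms; sum = 88.0416 ms.
End-to-end = 88.04 ms.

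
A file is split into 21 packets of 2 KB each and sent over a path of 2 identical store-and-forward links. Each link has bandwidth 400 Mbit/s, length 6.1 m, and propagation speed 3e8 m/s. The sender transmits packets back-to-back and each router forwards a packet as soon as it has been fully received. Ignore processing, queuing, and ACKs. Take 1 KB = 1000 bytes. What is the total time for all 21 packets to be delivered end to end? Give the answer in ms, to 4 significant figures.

0.8800 ms

Per-hop transmission t_tx = L/R = 16000/400000000 = 0.04 ms.
Per-hop propagation t_prop = 6.1/300000000 = 2.03333e-05 ms.
Pipeline fill: first packet needs 2·t_tx to clear all hops; remaining 20 packets each add one t_tx.
Total = (2+21-1)·t_tx + 2·t_prop = 22·0.04 + 2·2.03333e-05 = 0.8800 ms.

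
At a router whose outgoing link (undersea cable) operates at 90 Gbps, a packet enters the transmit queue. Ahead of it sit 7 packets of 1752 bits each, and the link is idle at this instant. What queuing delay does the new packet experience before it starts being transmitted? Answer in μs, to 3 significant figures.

Each queued packet: L/R = 1752/90000000000 = 0.0194667 μs.
7 queued → 0.136267 μs.
Queuing delay = 0.136 μs.

0.136 μs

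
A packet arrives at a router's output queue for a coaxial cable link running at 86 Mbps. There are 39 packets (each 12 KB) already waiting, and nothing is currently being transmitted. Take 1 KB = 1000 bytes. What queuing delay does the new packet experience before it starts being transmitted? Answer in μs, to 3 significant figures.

43500 μs

Each queued packet: L/R = 96000/86000000 = 1116.28 μs.
39 queued → 43534.9 μs.
Queuing delay = 43500 μs.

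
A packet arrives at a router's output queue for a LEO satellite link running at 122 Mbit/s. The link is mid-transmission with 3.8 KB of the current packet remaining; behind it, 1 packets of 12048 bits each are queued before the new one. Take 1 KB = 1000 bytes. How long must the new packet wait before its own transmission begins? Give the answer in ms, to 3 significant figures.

0.348 ms

Each queued packet: L/R = 12048/122000000 = 0.0987541 ms.
1 queued → 0.0987541 ms.
Plus remaining 30400 bits of current packet: 0.24918 ms.
Queuing delay = 0.348 ms.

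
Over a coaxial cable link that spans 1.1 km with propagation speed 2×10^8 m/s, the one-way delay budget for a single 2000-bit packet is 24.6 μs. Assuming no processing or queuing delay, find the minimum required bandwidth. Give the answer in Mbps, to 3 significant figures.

105 Mbps

Propagation delay = 1100 / 200000000 = 5.5 μs.
Transmission budget = 24.6 − 5.5 = 19.1 μs.
R ≥ L / t_tx = 2000 bits / 1.91e-05 s = 105 Mbps.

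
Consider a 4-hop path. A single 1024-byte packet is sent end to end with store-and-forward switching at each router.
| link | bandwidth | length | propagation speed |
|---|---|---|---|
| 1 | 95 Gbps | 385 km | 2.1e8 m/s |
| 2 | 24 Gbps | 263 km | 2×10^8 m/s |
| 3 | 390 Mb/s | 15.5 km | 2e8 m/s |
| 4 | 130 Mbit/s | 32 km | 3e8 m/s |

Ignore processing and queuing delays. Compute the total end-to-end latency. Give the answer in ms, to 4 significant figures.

3.417 ms

L = 1024 × 8 = 8192 bits.
Transmission delays (L/R per hop): 8.62316e-05, 0.000341333, 0.0210051, 0.0630154 ms; sum = 0.0844481 ms.
Propagation delays (d/s per hop): 1.83333, 1.315, 0.0775, 0.106667 ms; sum = 3.3325 ms.
End-to-end = 3.417 ms.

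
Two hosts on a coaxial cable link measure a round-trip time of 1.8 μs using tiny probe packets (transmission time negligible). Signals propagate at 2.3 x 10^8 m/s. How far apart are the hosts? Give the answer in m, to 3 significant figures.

One-way propagation = RTT/2 = 0.9 μs.
d = s × t = 2.3e+08 × 9e-07 = 207 m.

207 m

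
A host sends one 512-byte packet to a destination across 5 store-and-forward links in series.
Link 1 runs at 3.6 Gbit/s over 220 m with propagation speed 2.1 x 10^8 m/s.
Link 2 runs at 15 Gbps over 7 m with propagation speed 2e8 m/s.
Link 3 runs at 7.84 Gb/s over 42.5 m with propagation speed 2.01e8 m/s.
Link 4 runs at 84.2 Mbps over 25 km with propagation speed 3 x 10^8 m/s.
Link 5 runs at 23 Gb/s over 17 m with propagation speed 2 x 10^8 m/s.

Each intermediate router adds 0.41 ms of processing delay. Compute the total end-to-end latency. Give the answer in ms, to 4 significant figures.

L = 512 × 8 = 4096 bits.
Transmission delays (L/R per hop): 0.00113778, 0.000273067, 0.000522449, 0.0486461, 0.000178087 ms; sum = 0.0507575 ms.
Propagation delays (d/s per hop): 0.00104762, 3.5e-05, 0.000211443, 0.0833333, 8.5e-05 ms; sum = 0.0847124 ms.
Processing at 4 router(s): 4 × 0.41 ms = 1.64 ms.
End-to-end = 1.775 ms.

1.775 ms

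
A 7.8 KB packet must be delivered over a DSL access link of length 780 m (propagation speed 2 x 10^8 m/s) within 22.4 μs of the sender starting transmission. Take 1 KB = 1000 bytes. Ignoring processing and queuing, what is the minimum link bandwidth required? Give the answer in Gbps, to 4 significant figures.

3.373 Gbps

L = 62400 bits.
Propagation delay = 780 / 200000000 = 3.9 μs.
Transmission budget = 22.4 − 3.9 = 18.5 μs.
R ≥ L / t_tx = 62400 bits / 1.85e-05 s = 3.373 Gbps.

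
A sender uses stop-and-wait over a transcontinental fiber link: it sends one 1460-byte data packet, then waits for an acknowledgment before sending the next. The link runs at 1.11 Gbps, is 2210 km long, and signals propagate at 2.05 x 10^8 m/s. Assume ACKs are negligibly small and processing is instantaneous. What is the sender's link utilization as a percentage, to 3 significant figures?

t_tx = L/R = 11680/1110000000 = 1.05225e-05 s.
t_prop = 2210000/2.05e+08 = 0.0107805 s; RTT = 0.021561 s.
Cycle = t_tx + RTT = 0.0215715 s.
Utilization = t_tx / cycle = 1.05225e-05/0.0215715 = 0.0488 %.

0.0488 %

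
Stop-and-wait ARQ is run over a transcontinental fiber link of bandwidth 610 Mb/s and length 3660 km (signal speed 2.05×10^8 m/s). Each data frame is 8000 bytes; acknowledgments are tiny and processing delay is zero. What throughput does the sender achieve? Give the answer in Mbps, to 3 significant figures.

1.79 Mbps

t_tx = L/R = 64000/610000000 = 0.000104918 s.
t_prop = 3660000/2.05e+08 = 0.0178537 s; RTT = 0.0357073 s.
Cycle = t_tx + RTT = 0.0358122 s.
Throughput = L / cycle = 64000 / 0.0358122 = 1.79 Mbps.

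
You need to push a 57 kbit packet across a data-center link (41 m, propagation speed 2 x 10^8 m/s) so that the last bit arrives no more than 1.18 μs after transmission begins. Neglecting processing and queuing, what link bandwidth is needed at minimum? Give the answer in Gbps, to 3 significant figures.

Propagation delay = 41 / 200000000 = 0.205 μs.
Transmission budget = 1.18 − 0.205 = 0.975 μs.
R ≥ L / t_tx = 57000 bits / 9.75e-07 s = 58.5 Gbps.

58.5 Gbps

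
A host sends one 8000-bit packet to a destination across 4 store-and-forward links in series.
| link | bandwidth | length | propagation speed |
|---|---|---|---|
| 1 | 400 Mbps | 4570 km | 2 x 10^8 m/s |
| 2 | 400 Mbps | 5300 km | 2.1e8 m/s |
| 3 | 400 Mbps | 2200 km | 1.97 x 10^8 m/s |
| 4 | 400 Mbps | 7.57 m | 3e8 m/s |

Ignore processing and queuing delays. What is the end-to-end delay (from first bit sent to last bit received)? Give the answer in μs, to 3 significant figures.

59300 μs

Transmission delay per hop = L/R = 8000/400000000 = 20 μs; 4 hops → 80 μs.
Propagation delays (d/s per hop): 22850, 25238.1, 11167.5, 0.0252333 μs; sum = 59255.6 μs.
End-to-end = 59300 μs.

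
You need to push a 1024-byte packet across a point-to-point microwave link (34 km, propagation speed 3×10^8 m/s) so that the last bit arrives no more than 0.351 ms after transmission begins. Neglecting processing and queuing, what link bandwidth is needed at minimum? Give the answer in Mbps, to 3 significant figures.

34.5 Mbps

L = 8192 bits.
Propagation delay = 34000 / 300000000 = 0.113333 ms.
Transmission budget = 0.351 − 0.113333 = 0.237667 ms.
R ≥ L / t_tx = 8192 bits / 0.000237667 s = 34.5 Mbps.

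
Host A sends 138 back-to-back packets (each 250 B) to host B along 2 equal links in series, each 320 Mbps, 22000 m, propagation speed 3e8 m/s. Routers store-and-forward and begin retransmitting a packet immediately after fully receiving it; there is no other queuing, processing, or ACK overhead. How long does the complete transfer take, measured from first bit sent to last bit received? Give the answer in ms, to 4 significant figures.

Per-hop transmission t_tx = L/R = 2000/320000000 = 0.00625 ms.
Per-hop propagation t_prop = 22000/300000000 = 0.0733333 ms.
Pipeline fill: first packet needs 2·t_tx to clear all hops; remaining 137 packets each add one t_tx.
Total = (2+138-1)·t_tx + 2·t_prop = 139·0.00625 + 2·0.0733333 = 1.015 ms.

1.015 ms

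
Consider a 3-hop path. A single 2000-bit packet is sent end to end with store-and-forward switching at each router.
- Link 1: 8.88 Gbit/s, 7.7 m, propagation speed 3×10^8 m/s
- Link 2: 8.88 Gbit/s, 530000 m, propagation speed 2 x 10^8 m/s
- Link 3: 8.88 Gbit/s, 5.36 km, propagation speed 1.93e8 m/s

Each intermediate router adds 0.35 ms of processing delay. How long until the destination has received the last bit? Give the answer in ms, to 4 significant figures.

Transmission delay per hop = L/R = 2000/8880000000 = 0.000225225 ms; 3 hops → 0.000675676 ms.
Propagation delays (d/s per hop): 2.56667e-05, 2.65, 0.027772 ms; sum = 2.6778 ms.
Processing at 2 router(s): 2 × 0.35 ms = 0.7 ms.
End-to-end = 3.378 ms.

3.378 ms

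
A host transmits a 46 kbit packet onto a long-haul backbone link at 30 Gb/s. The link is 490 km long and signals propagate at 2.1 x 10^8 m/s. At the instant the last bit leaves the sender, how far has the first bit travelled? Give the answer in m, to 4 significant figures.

322.0 m

t_tx = L/R = 46000/30000000000 = 1.53333e-06 s.
Distance = s × t_tx = 210000000 × 1.53333e-06 = 322.0 m.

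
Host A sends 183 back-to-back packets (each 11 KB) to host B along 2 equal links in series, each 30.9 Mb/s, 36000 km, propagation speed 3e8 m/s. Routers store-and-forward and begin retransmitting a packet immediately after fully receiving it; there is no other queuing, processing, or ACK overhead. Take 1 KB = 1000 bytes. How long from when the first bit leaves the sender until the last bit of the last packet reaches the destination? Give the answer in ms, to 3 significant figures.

Per-hop transmission t_tx = L/R = 88000/30900000 = 2.8479 ms.
Per-hop propagation t_prop = 36000000/300000000 = 120 ms.
Pipeline fill: first packet needs 2·t_tx to clear all hops; remaining 182 packets each add one t_tx.
Total = (2+183-1)·t_tx + 2·t_prop = 184·2.8479 + 2·120 = 764 ms.

764 ms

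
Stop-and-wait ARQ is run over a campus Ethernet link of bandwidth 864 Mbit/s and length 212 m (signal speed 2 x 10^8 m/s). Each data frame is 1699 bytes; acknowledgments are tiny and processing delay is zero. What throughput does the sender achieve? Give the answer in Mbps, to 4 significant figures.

t_tx = L/R = 13592/864000000 = 1.57315e-05 s.
t_prop = 212/200000000 = 1.06e-06 s; RTT = 2.12e-06 s.
Cycle = t_tx + RTT = 1.78515e-05 s.
Throughput = L / cycle = 13592 / 1.78515e-05 = 761.4 Mbps.

761.4 Mbps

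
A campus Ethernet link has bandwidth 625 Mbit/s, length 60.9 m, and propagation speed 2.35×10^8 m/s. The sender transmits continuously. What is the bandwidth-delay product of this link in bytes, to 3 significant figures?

Propagation delay = 60.9 / 235000000 = 2.59149e-07 s.
BDP = R × t_prop = 625000000 × 2.59149e-07 = 161.968 bits.
In bytes: 161.968/8 = 20.2 bytes.

20.2 bytes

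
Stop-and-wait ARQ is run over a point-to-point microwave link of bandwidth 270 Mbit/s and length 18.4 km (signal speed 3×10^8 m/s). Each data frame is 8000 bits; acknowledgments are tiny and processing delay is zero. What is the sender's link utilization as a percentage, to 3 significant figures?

t_tx = L/R = 8000/270000000 = 2.96296e-05 s.
t_prop = 18400/300000000 = 6.13333e-05 s; RTT = 0.000122667 s.
Cycle = t_tx + RTT = 0.000152296 s.
Utilization = t_tx / cycle = 2.96296e-05/0.000152296 = 19.5 %.

19.5 %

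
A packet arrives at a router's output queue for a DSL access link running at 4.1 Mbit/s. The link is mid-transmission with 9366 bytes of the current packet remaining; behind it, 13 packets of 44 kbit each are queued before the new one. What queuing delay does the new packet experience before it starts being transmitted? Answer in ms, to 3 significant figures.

158 ms

Each queued packet: L/R = 44000/4.1e+06 = 10.7317 ms.
13 queued → 139.512 ms.
Plus remaining 74928 bits of current packet: 18.2751 ms.
Queuing delay = 158 ms.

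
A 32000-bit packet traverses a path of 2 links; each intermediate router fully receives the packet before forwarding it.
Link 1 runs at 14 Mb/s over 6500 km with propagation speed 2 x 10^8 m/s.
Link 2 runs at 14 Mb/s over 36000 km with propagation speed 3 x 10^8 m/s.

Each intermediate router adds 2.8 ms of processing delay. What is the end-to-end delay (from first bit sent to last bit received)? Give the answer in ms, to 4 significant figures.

159.9 ms

Transmission delay per hop = L/R = 32000/14000000 = 2.28571 ms; 2 hops → 4.57143 ms.
Propagation delays (d/s per hop): 32.5, 120 ms; sum = 152.5 ms.
Processing at 1 router(s): 1 × 2.8 ms = 2.8 ms.
End-to-end = 159.9 ms.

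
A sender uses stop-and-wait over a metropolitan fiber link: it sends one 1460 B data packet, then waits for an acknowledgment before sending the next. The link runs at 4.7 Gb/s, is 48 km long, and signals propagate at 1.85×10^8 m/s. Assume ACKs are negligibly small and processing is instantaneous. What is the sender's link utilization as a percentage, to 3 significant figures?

t_tx = L/R = 11680/4700000000 = 2.48511e-06 s.
t_prop = 48000/185000000 = 0.000259459 s; RTT = 0.000518919 s.
Cycle = t_tx + RTT = 0.000521404 s.
Utilization = t_tx / cycle = 2.48511e-06/0.000521404 = 0.477 %.

0.477 %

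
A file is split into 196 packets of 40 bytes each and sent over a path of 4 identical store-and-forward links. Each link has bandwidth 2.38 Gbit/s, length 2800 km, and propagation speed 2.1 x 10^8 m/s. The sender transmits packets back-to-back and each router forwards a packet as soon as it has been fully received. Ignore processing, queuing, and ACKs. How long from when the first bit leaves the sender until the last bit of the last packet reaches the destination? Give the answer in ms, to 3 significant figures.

53.4 ms

Per-hop transmission t_tx = L/R = 320/2380000000 = 0.000134454 ms.
Per-hop propagation t_prop = 2800000/210000000 = 13.3333 ms.
Pipeline fill: first packet needs 4·t_tx to clear all hops; remaining 195 packets each add one t_tx.
Total = (4+196-1)·t_tx + 4·t_prop = 199·0.000134454 + 4·13.3333 = 53.4 ms.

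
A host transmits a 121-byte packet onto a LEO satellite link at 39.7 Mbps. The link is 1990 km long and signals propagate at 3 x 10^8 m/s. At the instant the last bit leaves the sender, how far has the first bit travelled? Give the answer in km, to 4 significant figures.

t_tx = L/R = 968/39700000 = 2.43829e-05 s.
Distance = s × t_tx = 300000000 × 2.43829e-05 = 7.315 km.

7.315 km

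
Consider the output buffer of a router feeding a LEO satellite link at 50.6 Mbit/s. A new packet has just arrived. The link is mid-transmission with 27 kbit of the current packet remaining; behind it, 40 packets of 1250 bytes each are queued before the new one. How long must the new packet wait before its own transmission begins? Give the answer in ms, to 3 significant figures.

Each queued packet: L/R = 10000/50600000 = 0.197628 ms.
40 queued → 7.90514 ms.
Plus remaining 27000 bits of current packet: 0.533597 ms.
Queuing delay = 8.44 ms.

8.44 ms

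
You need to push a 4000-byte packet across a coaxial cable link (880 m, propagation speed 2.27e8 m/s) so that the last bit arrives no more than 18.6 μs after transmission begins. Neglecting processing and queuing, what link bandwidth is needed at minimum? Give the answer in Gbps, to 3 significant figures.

2.17 Gbps

L = 32000 bits.
Propagation delay = 880 / 227000000 = 3.87665 μs.
Transmission budget = 18.6 − 3.87665 = 14.7233 μs.
R ≥ L / t_tx = 32000 bits / 1.47233e-05 s = 2.17 Gbps.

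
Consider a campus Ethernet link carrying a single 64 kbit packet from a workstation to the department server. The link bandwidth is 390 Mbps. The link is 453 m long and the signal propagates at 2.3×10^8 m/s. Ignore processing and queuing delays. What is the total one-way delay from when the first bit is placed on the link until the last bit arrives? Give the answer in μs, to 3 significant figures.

166 μs

L = 64000 bits.
Transmission delay = L/R = 64000 / 390000000 = 164.103 μs.
Propagation delay = d/s = 453 m / 2.3e+08 m/s = 1.96957 μs.
Total = 166 μs.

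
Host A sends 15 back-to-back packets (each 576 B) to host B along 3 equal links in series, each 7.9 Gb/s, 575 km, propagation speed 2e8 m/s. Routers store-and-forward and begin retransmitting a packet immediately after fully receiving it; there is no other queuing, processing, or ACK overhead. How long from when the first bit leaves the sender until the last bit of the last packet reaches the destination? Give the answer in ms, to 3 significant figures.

8.63 ms

Per-hop transmission t_tx = L/R = 4608/7900000000 = 0.000583291 ms.
Per-hop propagation t_prop = 575000/200000000 = 2.875 ms.
Pipeline fill: first packet needs 3·t_tx to clear all hops; remaining 14 packets each add one t_tx.
Total = (3+15-1)·t_tx + 3·t_prop = 17·0.000583291 + 3·2.875 = 8.63 ms.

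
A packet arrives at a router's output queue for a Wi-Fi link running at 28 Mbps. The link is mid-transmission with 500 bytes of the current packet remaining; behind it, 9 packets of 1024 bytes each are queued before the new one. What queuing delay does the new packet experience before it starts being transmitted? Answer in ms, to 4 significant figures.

Each queued packet: L/R = 8192/28000000 = 0.292571 ms.
9 queued → 2.63314 ms.
Plus remaining 4000 bits of current packet: 0.142857 ms.
Queuing delay = 2.776 ms.

2.776 ms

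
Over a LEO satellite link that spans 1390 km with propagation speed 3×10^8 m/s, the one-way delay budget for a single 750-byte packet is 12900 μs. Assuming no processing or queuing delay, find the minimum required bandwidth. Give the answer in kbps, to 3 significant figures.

L = 6000 bits.
Propagation delay = 1390000 / 300000000 = 4633.33 μs.
Transmission budget = 12900 − 4633.33 = 8266.67 μs.
R ≥ L / t_tx = 6000 bits / 0.00826667 s = 726 kbps.

726 kbps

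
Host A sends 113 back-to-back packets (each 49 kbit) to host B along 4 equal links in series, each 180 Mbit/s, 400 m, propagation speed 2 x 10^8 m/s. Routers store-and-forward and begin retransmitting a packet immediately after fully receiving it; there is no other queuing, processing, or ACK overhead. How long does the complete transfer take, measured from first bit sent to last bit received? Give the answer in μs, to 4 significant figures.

31590 μs

Per-hop transmission t_tx = L/R = 49000/180000000 = 272.222 μs.
Per-hop propagation t_prop = 400/200000000 = 2 μs.
Pipeline fill: first packet needs 4·t_tx to clear all hops; remaining 112 packets each add one t_tx.
Total = (4+113-1)·t_tx + 4·t_prop = 116·272.222 + 4·2 = 31590 μs.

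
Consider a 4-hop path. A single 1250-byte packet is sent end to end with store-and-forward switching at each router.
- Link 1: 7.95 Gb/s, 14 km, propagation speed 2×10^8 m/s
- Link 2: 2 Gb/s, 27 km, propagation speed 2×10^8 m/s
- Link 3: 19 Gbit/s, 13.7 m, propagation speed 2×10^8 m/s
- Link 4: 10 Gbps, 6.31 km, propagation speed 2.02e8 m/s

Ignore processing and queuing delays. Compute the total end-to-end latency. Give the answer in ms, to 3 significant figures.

0.244 ms

L = 1250 × 8 = 10000 bits.
Transmission delays (L/R per hop): 0.00125786, 0.005, 0.000526316, 0.001 ms; sum = 0.00778418 ms.
Propagation delays (d/s per hop): 0.07, 0.135, 6.85e-05, 0.0312376 ms; sum = 0.236306 ms.
End-to-end = 0.244 ms.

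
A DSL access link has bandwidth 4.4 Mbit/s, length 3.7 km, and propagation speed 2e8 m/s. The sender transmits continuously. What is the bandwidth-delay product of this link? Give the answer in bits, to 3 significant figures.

81.4 bits

Propagation delay = 3700 / 200000000 = 1.85e-05 s.
BDP = R × t_prop = 4400000 × 1.85e-05 = 81.4 bits.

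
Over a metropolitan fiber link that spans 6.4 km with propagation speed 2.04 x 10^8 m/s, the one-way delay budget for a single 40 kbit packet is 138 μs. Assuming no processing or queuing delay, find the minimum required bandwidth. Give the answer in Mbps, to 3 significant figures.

Propagation delay = 6400 / 204000000 = 31.3725 μs.
Transmission budget = 138 − 31.3725 = 106.627 μs.
R ≥ L / t_tx = 40000 bits / 0.000106627 s = 375 Mbps.

375 Mbps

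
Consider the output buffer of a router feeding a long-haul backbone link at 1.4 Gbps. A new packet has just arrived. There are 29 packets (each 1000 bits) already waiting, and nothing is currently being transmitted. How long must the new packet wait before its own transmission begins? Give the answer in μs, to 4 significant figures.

20.71 μs

Each queued packet: L/R = 1000/1400000000 = 0.714286 μs.
29 queued → 20.7143 μs.
Queuing delay = 20.71 μs.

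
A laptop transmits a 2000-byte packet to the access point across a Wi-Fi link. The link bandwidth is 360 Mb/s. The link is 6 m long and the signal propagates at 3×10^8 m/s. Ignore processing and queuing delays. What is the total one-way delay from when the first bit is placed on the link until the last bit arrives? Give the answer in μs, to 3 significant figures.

44.5 μs

L = 2000 × 8 = 16000 bits.
Transmission delay = L/R = 16000 / 360000000 = 44.4444 μs.
Propagation delay = d/s = 6 m / 300000000 m/s = 0.02 μs.
Total = 44.5 μs.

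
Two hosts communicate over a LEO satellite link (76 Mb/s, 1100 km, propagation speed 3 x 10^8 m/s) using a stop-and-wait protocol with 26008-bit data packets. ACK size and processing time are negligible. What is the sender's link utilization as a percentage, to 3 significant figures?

t_tx = L/R = 26008/76000000 = 0.000342211 s.
t_prop = 1100000/300000000 = 0.00366667 s; RTT = 0.00733333 s.
Cycle = t_tx + RTT = 0.00767554 s.
Utilization = t_tx / cycle = 0.000342211/0.00767554 = 4.46 %.

4.46 %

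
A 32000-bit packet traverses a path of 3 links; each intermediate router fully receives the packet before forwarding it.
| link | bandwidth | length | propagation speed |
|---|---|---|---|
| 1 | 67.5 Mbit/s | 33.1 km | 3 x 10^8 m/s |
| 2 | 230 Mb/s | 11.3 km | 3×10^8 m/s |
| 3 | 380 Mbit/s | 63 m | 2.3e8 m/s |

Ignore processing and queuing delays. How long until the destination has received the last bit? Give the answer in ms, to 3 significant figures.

0.846 ms

Transmission delays (L/R per hop): 0.474074, 0.13913, 0.0842105 ms; sum = 0.697415 ms.
Propagation delays (d/s per hop): 0.110333, 0.0376667, 0.000273913 ms; sum = 0.148274 ms.
End-to-end = 0.846 ms.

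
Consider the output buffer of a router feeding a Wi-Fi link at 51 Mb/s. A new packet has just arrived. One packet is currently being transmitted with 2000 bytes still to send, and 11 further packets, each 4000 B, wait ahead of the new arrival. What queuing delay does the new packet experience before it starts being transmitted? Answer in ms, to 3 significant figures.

Each queued packet: L/R = 32000/51000000 = 0.627451 ms.
11 queued → 6.90196 ms.
Plus remaining 16000 bits of current packet: 0.313725 ms.
Queuing delay = 7.22 ms.

7.22 ms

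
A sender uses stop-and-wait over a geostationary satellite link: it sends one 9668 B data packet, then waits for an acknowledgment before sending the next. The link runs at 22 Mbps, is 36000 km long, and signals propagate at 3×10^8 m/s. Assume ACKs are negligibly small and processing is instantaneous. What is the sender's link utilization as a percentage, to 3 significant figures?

1.44 %

t_tx = L/R = 77344/22000000 = 0.00351564 s.
t_prop = 36000000/300000000 = 0.12 s; RTT = 0.24 s.
Cycle = t_tx + RTT = 0.243516 s.
Utilization = t_tx / cycle = 0.00351564/0.243516 = 1.44 %.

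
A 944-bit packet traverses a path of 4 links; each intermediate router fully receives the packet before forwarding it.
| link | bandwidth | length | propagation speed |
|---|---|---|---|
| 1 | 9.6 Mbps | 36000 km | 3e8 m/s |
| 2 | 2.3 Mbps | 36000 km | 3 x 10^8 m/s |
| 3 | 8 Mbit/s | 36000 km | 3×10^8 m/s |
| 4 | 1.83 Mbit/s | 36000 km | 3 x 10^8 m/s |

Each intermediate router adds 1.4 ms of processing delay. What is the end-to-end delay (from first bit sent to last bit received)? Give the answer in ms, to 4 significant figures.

Transmission delays (L/R per hop): 0.0983333, 0.410435, 0.118, 0.515847 ms; sum = 1.14262 ms.
Propagation delays (d/s per hop): 120, 120, 120, 120 ms; sum = 480 ms.
Processing at 3 router(s): 3 × 1.4 ms = 4.2 ms.
End-to-end = 485.3 ms.

485.3 ms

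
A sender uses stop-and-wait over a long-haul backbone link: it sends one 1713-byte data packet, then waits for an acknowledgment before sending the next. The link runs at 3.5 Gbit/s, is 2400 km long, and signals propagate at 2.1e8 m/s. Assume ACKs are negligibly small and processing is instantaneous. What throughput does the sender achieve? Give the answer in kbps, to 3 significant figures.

599 kbps

t_tx = L/R = 13704/3500000000 = 3.91543e-06 s.
t_prop = 2400000/210000000 = 0.0114286 s; RTT = 0.0228571 s.
Cycle = t_tx + RTT = 0.0228611 s.
Throughput = L / cycle = 13704 / 0.0228611 = 599 kbps.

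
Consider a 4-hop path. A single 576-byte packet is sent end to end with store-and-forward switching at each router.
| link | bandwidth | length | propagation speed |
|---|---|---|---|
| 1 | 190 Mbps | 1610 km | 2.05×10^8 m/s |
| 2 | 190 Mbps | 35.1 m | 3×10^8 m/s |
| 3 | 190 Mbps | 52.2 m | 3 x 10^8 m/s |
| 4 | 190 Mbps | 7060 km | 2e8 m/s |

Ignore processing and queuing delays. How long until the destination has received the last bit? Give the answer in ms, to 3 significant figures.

43.3 ms

L = 576 × 8 = 4608 bits.
Transmission delay per hop = L/R = 4608/190000000 = 0.0242526 ms; 4 hops → 0.0970105 ms.
Propagation delays (d/s per hop): 7.85366, 0.000117, 0.000174, 35.3 ms; sum = 43.1539 ms.
End-to-end = 43.3 ms.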